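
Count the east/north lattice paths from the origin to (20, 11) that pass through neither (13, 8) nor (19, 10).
Number of paths = 31588935

Inclusion–exclusion. Total paths: C(31, 20) = 84672315. Through P₁: C(21, 13)·C(10, 7) = 24418800. Through P₂: C(29, 19)·C(2, 1) = 40060020. Since P₁ is strictly southwest of P₂, a monotone path through both must visit P₁ then P₂; paths through both = C(21, 13)·C(8, 6)·C(2, 1) = 11395440. Avoid both = 84672315 − 24418800 − 40060020 + 11395440 = 31588935.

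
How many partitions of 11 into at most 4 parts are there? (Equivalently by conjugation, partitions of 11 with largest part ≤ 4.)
p(11, parts ≤ 4) = 27

Partitions of 11 with all parts ≤ 4: 4+4+3, 4+4+2+1, 4+4+1+1+1, 4+3+3+1, 4+3+2+2, 4+3+2+1+1, 4+3+1+1+1+1, 4+2+2+2+1, 4+2+2+1+1+1, 4+2+1+1+1+1+1, 4+1+1+1+1+1+1+1, 3+3+3+2, 3+3+3+1+1, 3+3+2+2+1, 3+3+2+1+1+1, 3+3+1+1+1+1+1, 3+2+2+2+2, 3+2+2+2+1+1, 3+2+2+1+1+1+1, 3+2+1+1+1+1+1+1, 3+1+1+1+1+1+1+1+1, 2+2+2+2+2+1, 2+2+2+2+1+1+1, 2+2+2+1+1+1+1+1, 2+2+1+1+1+1+1+1+1, 2+1+1+1+1+1+1+1+1+1, 1+1+1+1+1+1+1+1+1+1+1. Count = 27.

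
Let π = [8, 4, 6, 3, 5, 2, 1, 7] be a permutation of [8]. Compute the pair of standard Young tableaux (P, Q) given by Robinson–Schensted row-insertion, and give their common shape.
P = [1, 5, 7] / [2, 6] / [3] / [4] / [8];  Q = [1, 3, 8] / [2, 5] / [4] / [6] / [7];  common shape = (3, 2, 1, 1, 1)

Row-insert the values π_1, π_2, … into P one at a time, bumping the leftmost entry strictly greater than the inserted value down to the next row. The recording tableau Q records, in position (i, j), the step at which that cell was added to P.
  Insert 8 (step 1): P = [8];  Q = [1]
  Insert 4 (step 2): P = [4] / [8];  Q = [1] / [2]
  Insert 6 (step 3): P = [4, 6] / [8];  Q = [1, 3] / [2]
  Insert 3 (step 4): P = [3, 6] / [4] / [8];  Q = [1, 3] / [2] / [4]
  Insert 5 (step 5): P = [3, 5] / [4, 6] / [8];  Q = [1, 3] / [2, 5] / [4]
  Insert 2 (step 6): P = [2, 5] / [3, 6] / [4] / [8];  Q = [1, 3] / [2, 5] / [4] / [6]
  Insert 1 (step 7): P = [1, 5] / [2, 6] / [3] / [4] / [8];  Q = [1, 3] / [2, 5] / [4] / [6] / [7]
  Insert 7 (step 8): P = [1, 5, 7] / [2, 6] / [3] / [4] / [8];  Q = [1, 3, 8] / [2, 5] / [4] / [6] / [7]
Final shape: (3, 2, 1, 1, 1).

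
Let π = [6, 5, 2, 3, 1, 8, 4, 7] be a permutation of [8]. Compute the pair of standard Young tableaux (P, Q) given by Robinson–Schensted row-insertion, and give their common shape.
P = [1, 3, 4, 7] / [2, 8] / [5] / [6];  Q = [1, 4, 6, 8] / [2, 7] / [3] / [5];  common shape = (4, 2, 1, 1)

Row-insert the values π_1, π_2, … into P one at a time, bumping the leftmost entry strictly greater than the inserted value down to the next row. The recording tableau Q records, in position (i, j), the step at which that cell was added to P.
  Insert 6 (step 1): P = [6];  Q = [1]
  Insert 5 (step 2): P = [5] / [6];  Q = [1] / [2]
  Insert 2 (step 3): P = [2] / [5] / [6];  Q = [1] / [2] / [3]
  Insert 3 (step 4): P = [2, 3] / [5] / [6];  Q = [1, 4] / [2] / [3]
  Insert 1 (step 5): P = [1, 3] / [2] / [5] / [6];  Q = [1, 4] / [2] / [3] / [5]
  Insert 8 (step 6): P = [1, 3, 8] / [2] / [5] / [6];  Q = [1, 4, 6] / [2] / [3] / [5]
  Insert 4 (step 7): P = [1, 3, 4] / [2, 8] / [5] / [6];  Q = [1, 4, 6] / [2, 7] / [3] / [5]
  Insert 7 (step 8): P = [1, 3, 4, 7] / [2, 8] / [5] / [6];  Q = [1, 4, 6, 8] / [2, 7] / [3] / [5]
Final shape: (4, 2, 1, 1).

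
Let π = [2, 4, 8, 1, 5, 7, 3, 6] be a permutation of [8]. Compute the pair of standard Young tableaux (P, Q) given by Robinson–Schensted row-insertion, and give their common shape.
P = [1, 3, 5, 6] / [2, 4, 7] / [8];  Q = [1, 2, 3, 6] / [4, 5, 8] / [7];  common shape = (4, 3, 1)

Row-insert the values π_1, π_2, … into P one at a time, bumping the leftmost entry strictly greater than the inserted value down to the next row. The recording tableau Q records, in position (i, j), the step at which that cell was added to P.
  Insert 2 (step 1): P = [2];  Q = [1]
  Insert 4 (step 2): P = [2, 4];  Q = [1, 2]
  Insert 8 (step 3): P = [2, 4, 8];  Q = [1, 2, 3]
  Insert 1 (step 4): P = [1, 4, 8] / [2];  Q = [1, 2, 3] / [4]
  Insert 5 (step 5): P = [1, 4, 5] / [2, 8];  Q = [1, 2, 3] / [4, 5]
  Insert 7 (step 6): P = [1, 4, 5, 7] / [2, 8];  Q = [1, 2, 3, 6] / [4, 5]
  Insert 3 (step 7): P = [1, 3, 5, 7] / [2, 4] / [8];  Q = [1, 2, 3, 6] / [4, 5] / [7]
  Insert 6 (step 8): P = [1, 3, 5, 6] / [2, 4, 7] / [8];  Q = [1, 2, 3, 6] / [4, 5, 8] / [7]
Final shape: (4, 3, 1).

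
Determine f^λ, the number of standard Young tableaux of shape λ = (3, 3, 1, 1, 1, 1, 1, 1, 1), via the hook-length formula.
# SYT of shape (3, 3, 1, 1, 1, 1, 1, 1, 1) = 936

Hook-length formula: f^λ = n! / Π hook(c), product over all cells c of the Young diagram. For λ = (3, 3, 1, 1, 1, 1, 1, 1, 1), n = 13 boxes. Hook lengths by row (left-to-right, top-to-bottom): [11, 3, 2]; [10, 2, 1]; [7]; [6]; [5]; [4]; [3]; [2]; [1]. Product of hooks = 6652800. So f^λ = 13! / 6652800 = 6227020800 / 6652800 = 936.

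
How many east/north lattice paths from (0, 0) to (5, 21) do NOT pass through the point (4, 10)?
Number of paths = 53768

Total paths from (0, 0) to (5, 21): C(26, 5) = 65780. Paths through (4, 10): (paths (0, 0) → (4, 10)) × (paths (4, 10) → (5, 21)) = C(14, 4) · C(12, 1) = 1001 · 12 = 12012. Avoidance count = 65780 − 12012 = 53768.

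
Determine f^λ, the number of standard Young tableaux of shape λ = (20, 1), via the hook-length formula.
# SYT of shape (20, 1) = 20

Hook-length formula: f^λ = n! / Π hook(c), product over all cells c of the Young diagram. For λ = (20, 1), n = 21 boxes. Hook lengths by row (left-to-right, top-to-bottom): [21, 19, 18, 17, 16, 15, 14, 13, 12, 11, 10, 9, 8, 7, 6, 5, 4, 3, 2, 1]; [1]. Product of hooks = 2554547108585472000. So f^λ = 21! / 2554547108585472000 = 51090942171709440000 / 2554547108585472000 = 20.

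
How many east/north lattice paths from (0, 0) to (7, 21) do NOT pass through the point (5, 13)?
Number of paths = 798480

Total paths from (0, 0) to (7, 21): C(28, 7) = 1184040. Paths through (5, 13): (paths (0, 0) → (5, 13)) × (paths (5, 13) → (7, 21)) = C(18, 5) · C(10, 2) = 8568 · 45 = 385560. Avoidance count = 1184040 − 385560 = 798480.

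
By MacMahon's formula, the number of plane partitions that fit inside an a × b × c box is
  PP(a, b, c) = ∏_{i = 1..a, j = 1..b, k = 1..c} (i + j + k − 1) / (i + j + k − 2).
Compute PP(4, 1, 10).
PP(4, 1, 10) = 1001

Evaluate the triple product over i = 1..4, j = 1..1, k = 1..10. The factors are (2/1) · (3/2) · (4/3) · (5/4) · (6/5) · (7/6) · (8/7) · (9/8) · … (40 factors total). The numerators and denominators telescope so the product is an integer; carrying out the multiplication exactly gives PP(4, 1, 10) = 1001.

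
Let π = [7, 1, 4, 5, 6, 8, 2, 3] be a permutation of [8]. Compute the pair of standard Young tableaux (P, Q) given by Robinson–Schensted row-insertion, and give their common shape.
P = [1, 2, 3, 6, 8] / [4, 5] / [7];  Q = [1, 3, 4, 5, 6] / [2, 8] / [7];  common shape = (5, 2, 1)

Row-insert the values π_1, π_2, … into P one at a time, bumping the leftmost entry strictly greater than the inserted value down to the next row. The recording tableau Q records, in position (i, j), the step at which that cell was added to P.
  Insert 7 (step 1): P = [7];  Q = [1]
  Insert 1 (step 2): P = [1] / [7];  Q = [1] / [2]
  Insert 4 (step 3): P = [1, 4] / [7];  Q = [1, 3] / [2]
  Insert 5 (step 4): P = [1, 4, 5] / [7];  Q = [1, 3, 4] / [2]
  Insert 6 (step 5): P = [1, 4, 5, 6] / [7];  Q = [1, 3, 4, 5] / [2]
  Insert 8 (step 6): P = [1, 4, 5, 6, 8] / [7];  Q = [1, 3, 4, 5, 6] / [2]
  Insert 2 (step 7): P = [1, 2, 5, 6, 8] / [4] / [7];  Q = [1, 3, 4, 5, 6] / [2] / [7]
  Insert 3 (step 8): P = [1, 2, 3, 6, 8] / [4, 5] / [7];  Q = [1, 3, 4, 5, 6] / [2, 8] / [7]
Final shape: (5, 2, 1).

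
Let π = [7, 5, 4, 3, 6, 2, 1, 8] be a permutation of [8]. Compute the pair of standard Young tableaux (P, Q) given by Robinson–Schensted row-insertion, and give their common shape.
P = [1, 6, 8] / [2] / [3] / [4] / [5] / [7];  Q = [1, 5, 8] / [2] / [3] / [4] / [6] / [7];  common shape = (3, 1, 1, 1, 1, 1)

Row-insert the values π_1, π_2, … into P one at a time, bumping the leftmost entry strictly greater than the inserted value down to the next row. The recording tableau Q records, in position (i, j), the step at which that cell was added to P.
  Insert 7 (step 1): P = [7];  Q = [1]
  Insert 5 (step 2): P = [5] / [7];  Q = [1] / [2]
  Insert 4 (step 3): P = [4] / [5] / [7];  Q = [1] / [2] / [3]
  Insert 3 (step 4): P = [3] / [4] / [5] / [7];  Q = [1] / [2] / [3] / [4]
  Insert 6 (step 5): P = [3, 6] / [4] / [5] / [7];  Q = [1, 5] / [2] / [3] / [4]
  Insert 2 (step 6): P = [2, 6] / [3] / [4] / [5] / [7];  Q = [1, 5] / [2] / [3] / [4] / [6]
  Insert 1 (step 7): P = [1, 6] / [2] / [3] / [4] / [5] / [7];  Q = [1, 5] / [2] / [3] / [4] / [6] / [7]
  Insert 8 (step 8): P = [1, 6, 8] / [2] / [3] / [4] / [5] / [7];  Q = [1, 5, 8] / [2] / [3] / [4] / [6] / [7]
Final shape: (3, 1, 1, 1, 1, 1).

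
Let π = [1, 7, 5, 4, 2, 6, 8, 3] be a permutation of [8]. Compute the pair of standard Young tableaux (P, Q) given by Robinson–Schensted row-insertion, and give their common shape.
P = [1, 2, 3, 8] / [4, 6] / [5] / [7];  Q = [1, 2, 6, 7] / [3, 8] / [4] / [5];  common shape = (4, 2, 1, 1)

Row-insert the values π_1, π_2, … into P one at a time, bumping the leftmost entry strictly greater than the inserted value down to the next row. The recording tableau Q records, in position (i, j), the step at which that cell was added to P.
  Insert 1 (step 1): P = [1];  Q = [1]
  Insert 7 (step 2): P = [1, 7];  Q = [1, 2]
  Insert 5 (step 3): P = [1, 5] / [7];  Q = [1, 2] / [3]
  Insert 4 (step 4): P = [1, 4] / [5] / [7];  Q = [1, 2] / [3] / [4]
  Insert 2 (step 5): P = [1, 2] / [4] / [5] / [7];  Q = [1, 2] / [3] / [4] / [5]
  Insert 6 (step 6): P = [1, 2, 6] / [4] / [5] / [7];  Q = [1, 2, 6] / [3] / [4] / [5]
  Insert 8 (step 7): P = [1, 2, 6, 8] / [4] / [5] / [7];  Q = [1, 2, 6, 7] / [3] / [4] / [5]
  Insert 3 (step 8): P = [1, 2, 3, 8] / [4, 6] / [5] / [7];  Q = [1, 2, 6, 7] / [3, 8] / [4] / [5]
Final shape: (4, 2, 1, 1).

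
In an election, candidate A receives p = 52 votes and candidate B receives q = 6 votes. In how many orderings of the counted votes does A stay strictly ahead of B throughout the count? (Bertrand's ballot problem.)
Strict-lead orderings = 32101146

Total orderings of the 58 votes with 52 for A: C(58, 52) = 40475358. By the Bertrand ballot formula (Cycle Lemma / reflection principle), the number of orderings in which A is strictly ahead of B throughout is (p − q)/(p + q) · C(p + q, p) = (52 − 6)/(52 + 6) · 40475358 = 32101146.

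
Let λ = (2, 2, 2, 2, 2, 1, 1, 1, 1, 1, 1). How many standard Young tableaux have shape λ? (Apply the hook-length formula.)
# SYT of shape (2, 2, 2, 2, 2, 1, 1, 1, 1, 1, 1) = 2548

Hook-length formula: f^λ = n! / Π hook(c), product over all cells c of the Young diagram. For λ = (2, 2, 2, 2, 2, 1, 1, 1, 1, 1, 1), n = 16 boxes. Hook lengths by row (left-to-right, top-to-bottom): [12, 5]; [11, 4]; [10, 3]; [9, 2]; [8, 1]; [6]; [5]; [4]; [3]; [2]; [1]. Product of hooks = 8211456000. So f^λ = 16! / 8211456000 = 20922789888000 / 8211456000 = 2548.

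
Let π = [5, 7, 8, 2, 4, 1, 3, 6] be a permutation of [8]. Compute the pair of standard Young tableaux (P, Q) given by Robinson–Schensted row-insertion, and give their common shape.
P = [1, 3, 6] / [2, 4, 8] / [5, 7];  Q = [1, 2, 3] / [4, 5, 8] / [6, 7];  common shape = (3, 3, 2)

Row-insert the values π_1, π_2, … into P one at a time, bumping the leftmost entry strictly greater than the inserted value down to the next row. The recording tableau Q records, in position (i, j), the step at which that cell was added to P.
  Insert 5 (step 1): P = [5];  Q = [1]
  Insert 7 (step 2): P = [5, 7];  Q = [1, 2]
  Insert 8 (step 3): P = [5, 7, 8];  Q = [1, 2, 3]
  Insert 2 (step 4): P = [2, 7, 8] / [5];  Q = [1, 2, 3] / [4]
  Insert 4 (step 5): P = [2, 4, 8] / [5, 7];  Q = [1, 2, 3] / [4, 5]
  Insert 1 (step 6): P = [1, 4, 8] / [2, 7] / [5];  Q = [1, 2, 3] / [4, 5] / [6]
  Insert 3 (step 7): P = [1, 3, 8] / [2, 4] / [5, 7];  Q = [1, 2, 3] / [4, 5] / [6, 7]
  Insert 6 (step 8): P = [1, 3, 6] / [2, 4, 8] / [5, 7];  Q = [1, 2, 3] / [4, 5, 8] / [6, 7]
Final shape: (3, 3, 2).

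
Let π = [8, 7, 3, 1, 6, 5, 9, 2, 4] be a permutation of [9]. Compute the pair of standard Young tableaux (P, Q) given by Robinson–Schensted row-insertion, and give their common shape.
P = [1, 2, 4] / [3, 5, 9] / [6] / [7] / [8];  Q = [1, 5, 7] / [2, 6, 9] / [3] / [4] / [8];  common shape = (3, 3, 1, 1, 1)

Row-insert the values π_1, π_2, … into P one at a time, bumping the leftmost entry strictly greater than the inserted value down to the next row. The recording tableau Q records, in position (i, j), the step at which that cell was added to P.
  Insert 8 (step 1): P = [8];  Q = [1]
  Insert 7 (step 2): P = [7] / [8];  Q = [1] / [2]
  Insert 3 (step 3): P = [3] / [7] / [8];  Q = [1] / [2] / [3]
  Insert 1 (step 4): P = [1] / [3] / [7] / [8];  Q = [1] / [2] / [3] / [4]
  Insert 6 (step 5): P = [1, 6] / [3] / [7] / [8];  Q = [1, 5] / [2] / [3] / [4]
  Insert 5 (step 6): P = [1, 5] / [3, 6] / [7] / [8];  Q = [1, 5] / [2, 6] / [3] / [4]
  Insert 9 (step 7): P = [1, 5, 9] / [3, 6] / [7] / [8];  Q = [1, 5, 7] / [2, 6] / [3] / [4]
  Insert 2 (step 8): P = [1, 2, 9] / [3, 5] / [6] / [7] / [8];  Q = [1, 5, 7] / [2, 6] / [3] / [4] / [8]
  Insert 4 (step 9): P = [1, 2, 4] / [3, 5, 9] / [6] / [7] / [8];  Q = [1, 5, 7] / [2, 6, 9] / [3] / [4] / [8]
Final shape: (3, 3, 1, 1, 1).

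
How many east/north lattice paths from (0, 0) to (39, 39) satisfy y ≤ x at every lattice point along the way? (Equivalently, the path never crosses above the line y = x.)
Number of paths = 680425371729975800390

By the reflection principle (André's argument), the number of monotone paths to (39, 39) with n ≤ m that never go above y = x is C(78, 39) − C(78, 40) = 27217014869199032015600 − 26536589497469056215210 = 680425371729975800390.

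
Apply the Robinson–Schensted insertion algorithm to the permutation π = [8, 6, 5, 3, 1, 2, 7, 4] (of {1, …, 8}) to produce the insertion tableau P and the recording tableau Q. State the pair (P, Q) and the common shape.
P = [1, 2, 4] / [3, 7] / [5] / [6] / [8];  Q = [1, 6, 7] / [2, 8] / [3] / [4] / [5];  common shape = (3, 2, 1, 1, 1)

Row-insert the values π_1, π_2, … into P one at a time, bumping the leftmost entry strictly greater than the inserted value down to the next row. The recording tableau Q records, in position (i, j), the step at which that cell was added to P.
  Insert 8 (step 1): P = [8];  Q = [1]
  Insert 6 (step 2): P = [6] / [8];  Q = [1] / [2]
  Insert 5 (step 3): P = [5] / [6] / [8];  Q = [1] / [2] / [3]
  Insert 3 (step 4): P = [3] / [5] / [6] / [8];  Q = [1] / [2] / [3] / [4]
  Insert 1 (step 5): P = [1] / [3] / [5] / [6] / [8];  Q = [1] / [2] / [3] / [4] / [5]
  Insert 2 (step 6): P = [1, 2] / [3] / [5] / [6] / [8];  Q = [1, 6] / [2] / [3] / [4] / [5]
  Insert 7 (step 7): P = [1, 2, 7] / [3] / [5] / [6] / [8];  Q = [1, 6, 7] / [2] / [3] / [4] / [5]
  Insert 4 (step 8): P = [1, 2, 4] / [3, 7] / [5] / [6] / [8];  Q = [1, 6, 7] / [2, 8] / [3] / [4] / [5]
Final shape: (3, 2, 1, 1, 1).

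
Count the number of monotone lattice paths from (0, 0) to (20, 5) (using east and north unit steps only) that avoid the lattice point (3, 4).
Number of paths = 52500

Total paths from (0, 0) to (20, 5): C(25, 20) = 53130. Paths through (3, 4): (paths (0, 0) → (3, 4)) × (paths (3, 4) → (20, 5)) = C(7, 3) · C(18, 17) = 35 · 18 = 630. Avoidance count = 53130 − 630 = 52500.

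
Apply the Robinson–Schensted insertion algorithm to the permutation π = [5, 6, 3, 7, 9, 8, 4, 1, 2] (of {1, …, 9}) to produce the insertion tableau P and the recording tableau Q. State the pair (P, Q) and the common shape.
P = [1, 2, 7, 8] / [3, 4] / [5, 6] / [9];  Q = [1, 2, 4, 5] / [3, 6] / [7, 9] / [8];  common shape = (4, 2, 2, 1)

Row-insert the values π_1, π_2, … into P one at a time, bumping the leftmost entry strictly greater than the inserted value down to the next row. The recording tableau Q records, in position (i, j), the step at which that cell was added to P.
  Insert 5 (step 1): P = [5];  Q = [1]
  Insert 6 (step 2): P = [5, 6];  Q = [1, 2]
  Insert 3 (step 3): P = [3, 6] / [5];  Q = [1, 2] / [3]
  Insert 7 (step 4): P = [3, 6, 7] / [5];  Q = [1, 2, 4] / [3]
  Insert 9 (step 5): P = [3, 6, 7, 9] / [5];  Q = [1, 2, 4, 5] / [3]
  Insert 8 (step 6): P = [3, 6, 7, 8] / [5, 9];  Q = [1, 2, 4, 5] / [3, 6]
  Insert 4 (step 7): P = [3, 4, 7, 8] / [5, 6] / [9];  Q = [1, 2, 4, 5] / [3, 6] / [7]
  Insert 1 (step 8): P = [1, 4, 7, 8] / [3, 6] / [5] / [9];  Q = [1, 2, 4, 5] / [3, 6] / [7] / [8]
  Insert 2 (step 9): P = [1, 2, 7, 8] / [3, 4] / [5, 6] / [9];  Q = [1, 2, 4, 5] / [3, 6] / [7, 9] / [8]
Final shape: (4, 2, 2, 1).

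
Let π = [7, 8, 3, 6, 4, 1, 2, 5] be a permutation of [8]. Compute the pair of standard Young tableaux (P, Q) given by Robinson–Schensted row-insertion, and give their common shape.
P = [1, 2, 5] / [3, 4] / [6, 8] / [7];  Q = [1, 2, 8] / [3, 4] / [5, 7] / [6];  common shape = (3, 2, 2, 1)

Row-insert the values π_1, π_2, … into P one at a time, bumping the leftmost entry strictly greater than the inserted value down to the next row. The recording tableau Q records, in position (i, j), the step at which that cell was added to P.
  Insert 7 (step 1): P = [7];  Q = [1]
  Insert 8 (step 2): P = [7, 8];  Q = [1, 2]
  Insert 3 (step 3): P = [3, 8] / [7];  Q = [1, 2] / [3]
  Insert 6 (step 4): P = [3, 6] / [7, 8];  Q = [1, 2] / [3, 4]
  Insert 4 (step 5): P = [3, 4] / [6, 8] / [7];  Q = [1, 2] / [3, 4] / [5]
  Insert 1 (step 6): P = [1, 4] / [3, 8] / [6] / [7];  Q = [1, 2] / [3, 4] / [5] / [6]
  Insert 2 (step 7): P = [1, 2] / [3, 4] / [6, 8] / [7];  Q = [1, 2] / [3, 4] / [5, 7] / [6]
  Insert 5 (step 8): P = [1, 2, 5] / [3, 4] / [6, 8] / [7];  Q = [1, 2, 8] / [3, 4] / [5, 7] / [6]
Final shape: (3, 2, 2, 1).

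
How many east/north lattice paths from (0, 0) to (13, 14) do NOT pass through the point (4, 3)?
Number of paths = 14179700

Total paths from (0, 0) to (13, 14): C(27, 13) = 20058300. Paths through (4, 3): (paths (0, 0) → (4, 3)) × (paths (4, 3) → (13, 14)) = C(7, 4) · C(20, 9) = 35 · 167960 = 5878600. Avoidance count = 20058300 − 5878600 = 14179700.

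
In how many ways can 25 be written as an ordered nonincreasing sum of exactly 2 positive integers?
p(25, 2 parts) = 12

Partitions of n into exactly k parts are in bijection with partitions of n − k into at most k parts (subtract 1 from each part). So p(25, exactly 2) = p(23, parts ≤ 2). Computing via the recurrence p(m, j) = p(m, j−1) + p(m−j, j) gives 12.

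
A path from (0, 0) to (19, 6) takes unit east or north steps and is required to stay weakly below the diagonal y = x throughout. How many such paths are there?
Number of paths = 123970

By the reflection principle (André's argument), the number of monotone paths to (19, 6) with n ≤ m that never go above y = x is C(25, 19) − C(25, 20) = 177100 − 53130 = 123970.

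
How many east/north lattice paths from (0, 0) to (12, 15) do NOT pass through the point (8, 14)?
Number of paths = 15785010

Total paths from (0, 0) to (12, 15): C(27, 12) = 17383860. Paths through (8, 14): (paths (0, 0) → (8, 14)) × (paths (8, 14) → (12, 15)) = C(22, 8) · C(5, 4) = 319770 · 5 = 1598850. Avoidance count = 17383860 − 1598850 = 15785010.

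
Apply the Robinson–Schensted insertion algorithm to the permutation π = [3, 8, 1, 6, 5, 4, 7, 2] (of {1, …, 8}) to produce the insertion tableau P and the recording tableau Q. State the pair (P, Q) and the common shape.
P = [1, 2, 7] / [3, 4] / [5] / [6] / [8];  Q = [1, 2, 7] / [3, 4] / [5] / [6] / [8];  common shape = (3, 2, 1, 1, 1)

Row-insert the values π_1, π_2, … into P one at a time, bumping the leftmost entry strictly greater than the inserted value down to the next row. The recording tableau Q records, in position (i, j), the step at which that cell was added to P.
  Insert 3 (step 1): P = [3];  Q = [1]
  Insert 8 (step 2): P = [3, 8];  Q = [1, 2]
  Insert 1 (step 3): P = [1, 8] / [3];  Q = [1, 2] / [3]
  Insert 6 (step 4): P = [1, 6] / [3, 8];  Q = [1, 2] / [3, 4]
  Insert 5 (step 5): P = [1, 5] / [3, 6] / [8];  Q = [1, 2] / [3, 4] / [5]
  Insert 4 (step 6): P = [1, 4] / [3, 5] / [6] / [8];  Q = [1, 2] / [3, 4] / [5] / [6]
  Insert 7 (step 7): P = [1, 4, 7] / [3, 5] / [6] / [8];  Q = [1, 2, 7] / [3, 4] / [5] / [6]
  Insert 2 (step 8): P = [1, 2, 7] / [3, 4] / [5] / [6] / [8];  Q = [1, 2, 7] / [3, 4] / [5] / [6] / [8]
Final shape: (3, 2, 1, 1, 1).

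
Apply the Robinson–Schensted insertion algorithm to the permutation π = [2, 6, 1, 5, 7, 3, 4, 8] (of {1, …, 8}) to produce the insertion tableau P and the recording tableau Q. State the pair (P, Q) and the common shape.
P = [1, 3, 4, 8] / [2, 5, 7] / [6];  Q = [1, 2, 5, 8] / [3, 4, 7] / [6];  common shape = (4, 3, 1)

Row-insert the values π_1, π_2, … into P one at a time, bumping the leftmost entry strictly greater than the inserted value down to the next row. The recording tableau Q records, in position (i, j), the step at which that cell was added to P.
  Insert 2 (step 1): P = [2];  Q = [1]
  Insert 6 (step 2): P = [2, 6];  Q = [1, 2]
  Insert 1 (step 3): P = [1, 6] / [2];  Q = [1, 2] / [3]
  Insert 5 (step 4): P = [1, 5] / [2, 6];  Q = [1, 2] / [3, 4]
  Insert 7 (step 5): P = [1, 5, 7] / [2, 6];  Q = [1, 2, 5] / [3, 4]
  Insert 3 (step 6): P = [1, 3, 7] / [2, 5] / [6];  Q = [1, 2, 5] / [3, 4] / [6]
  Insert 4 (step 7): P = [1, 3, 4] / [2, 5, 7] / [6];  Q = [1, 2, 5] / [3, 4, 7] / [6]
  Insert 8 (step 8): P = [1, 3, 4, 8] / [2, 5, 7] / [6];  Q = [1, 2, 5, 8] / [3, 4, 7] / [6]
Final shape: (4, 3, 1).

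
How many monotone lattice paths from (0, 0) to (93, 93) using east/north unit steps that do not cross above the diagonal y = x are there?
C_93 = 60960876535340415751462563580829648891969728907438000

These NE paths below the diagonal are counted by the Catalan number C_n = (1/(n + 1)) · C(2n, n). For n = 93: C_93 = (1/94) · C(186, 93) = 5730322394321999080637480976597986995845154517299172000/94 = 60960876535340415751462563580829648891969728907438000.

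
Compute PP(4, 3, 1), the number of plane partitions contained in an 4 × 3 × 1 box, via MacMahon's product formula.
PP(4, 3, 1) = 35

Evaluate the triple product over i = 1..4, j = 1..3, k = 1..1. The factors are (2/1) · (3/2) · (4/3) · (3/2) · (4/3) · (5/4) · (4/3) · (5/4) · … (12 factors total). The numerators and denominators telescope so the product is an integer; carrying out the multiplication exactly gives PP(4, 3, 1) = 35.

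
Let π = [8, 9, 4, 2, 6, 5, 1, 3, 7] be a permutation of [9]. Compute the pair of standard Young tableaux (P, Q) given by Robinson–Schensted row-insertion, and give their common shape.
P = [1, 3, 7] / [2, 5] / [4, 6] / [8, 9];  Q = [1, 2, 9] / [3, 5] / [4, 6] / [7, 8];  common shape = (3, 2, 2, 2)

Row-insert the values π_1, π_2, … into P one at a time, bumping the leftmost entry strictly greater than the inserted value down to the next row. The recording tableau Q records, in position (i, j), the step at which that cell was added to P.
  Insert 8 (step 1): P = [8];  Q = [1]
  Insert 9 (step 2): P = [8, 9];  Q = [1, 2]
  Insert 4 (step 3): P = [4, 9] / [8];  Q = [1, 2] / [3]
  Insert 2 (step 4): P = [2, 9] / [4] / [8];  Q = [1, 2] / [3] / [4]
  Insert 6 (step 5): P = [2, 6] / [4, 9] / [8];  Q = [1, 2] / [3, 5] / [4]
  Insert 5 (step 6): P = [2, 5] / [4, 6] / [8, 9];  Q = [1, 2] / [3, 5] / [4, 6]
  Insert 1 (step 7): P = [1, 5] / [2, 6] / [4, 9] / [8];  Q = [1, 2] / [3, 5] / [4, 6] / [7]
  Insert 3 (step 8): P = [1, 3] / [2, 5] / [4, 6] / [8, 9];  Q = [1, 2] / [3, 5] / [4, 6] / [7, 8]
  Insert 7 (step 9): P = [1, 3, 7] / [2, 5] / [4, 6] / [8, 9];  Q = [1, 2, 9] / [3, 5] / [4, 6] / [7, 8]
Final shape: (3, 2, 2, 2).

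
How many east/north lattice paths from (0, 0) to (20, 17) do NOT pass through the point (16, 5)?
Number of paths = 15868333530

Total paths from (0, 0) to (20, 17): C(37, 20) = 15905368710. Paths through (16, 5): (paths (0, 0) → (16, 5)) × (paths (16, 5) → (20, 17)) = C(21, 16) · C(16, 4) = 20349 · 1820 = 37035180. Avoidance count = 15905368710 − 37035180 = 15868333530.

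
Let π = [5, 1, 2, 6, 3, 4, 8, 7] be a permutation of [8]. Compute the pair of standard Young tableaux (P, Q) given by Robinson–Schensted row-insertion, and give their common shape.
P = [1, 2, 3, 4, 7] / [5, 6, 8];  Q = [1, 3, 4, 6, 7] / [2, 5, 8];  common shape = (5, 3)

Row-insert the values π_1, π_2, … into P one at a time, bumping the leftmost entry strictly greater than the inserted value down to the next row. The recording tableau Q records, in position (i, j), the step at which that cell was added to P.
  Insert 5 (step 1): P = [5];  Q = [1]
  Insert 1 (step 2): P = [1] / [5];  Q = [1] / [2]
  Insert 2 (step 3): P = [1, 2] / [5];  Q = [1, 3] / [2]
  Insert 6 (step 4): P = [1, 2, 6] / [5];  Q = [1, 3, 4] / [2]
  Insert 3 (step 5): P = [1, 2, 3] / [5, 6];  Q = [1, 3, 4] / [2, 5]
  Insert 4 (step 6): P = [1, 2, 3, 4] / [5, 6];  Q = [1, 3, 4, 6] / [2, 5]
  Insert 8 (step 7): P = [1, 2, 3, 4, 8] / [5, 6];  Q = [1, 3, 4, 6, 7] / [2, 5]
  Insert 7 (step 8): P = [1, 2, 3, 4, 7] / [5, 6, 8];  Q = [1, 3, 4, 6, 7] / [2, 5, 8]
Final shape: (5, 3).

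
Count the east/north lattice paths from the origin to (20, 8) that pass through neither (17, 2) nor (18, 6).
Number of paths = 2291295

Inclusion–exclusion. Total paths: C(28, 20) = 3108105. Through P₁: C(19, 17)·C(9, 3) = 14364. Through P₂: C(24, 18)·C(4, 2) = 807576. Since P₁ is strictly southwest of P₂, a monotone path through both must visit P₁ then P₂; paths through both = C(19, 17)·C(5, 1)·C(4, 2) = 5130. Avoid both = 3108105 − 14364 − 807576 + 5130 = 2291295.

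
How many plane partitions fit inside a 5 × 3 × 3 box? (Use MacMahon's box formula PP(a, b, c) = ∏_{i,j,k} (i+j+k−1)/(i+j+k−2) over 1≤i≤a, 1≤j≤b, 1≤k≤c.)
PP(5, 3, 3) = 14112

Evaluate the triple product over i = 1..5, j = 1..3, k = 1..3. The factors are (2/1) · (3/2) · (4/3) · (3/2) · (4/3) · (5/4) · (4/3) · (5/4) · … (45 factors total). The numerators and denominators telescope so the product is an integer; carrying out the multiplication exactly gives PP(5, 3, 3) = 14112.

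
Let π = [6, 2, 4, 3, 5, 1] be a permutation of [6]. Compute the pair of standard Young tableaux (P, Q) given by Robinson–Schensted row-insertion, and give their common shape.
P = [1, 3, 5] / [2] / [4] / [6];  Q = [1, 3, 5] / [2] / [4] / [6];  common shape = (3, 1, 1, 1)

Row-insert the values π_1, π_2, … into P one at a time, bumping the leftmost entry strictly greater than the inserted value down to the next row. The recording tableau Q records, in position (i, j), the step at which that cell was added to P.
  Insert 6 (step 1): P = [6];  Q = [1]
  Insert 2 (step 2): P = [2] / [6];  Q = [1] / [2]
  Insert 4 (step 3): P = [2, 4] / [6];  Q = [1, 3] / [2]
  Insert 3 (step 4): P = [2, 3] / [4] / [6];  Q = [1, 3] / [2] / [4]
  Insert 5 (step 5): P = [2, 3, 5] / [4] / [6];  Q = [1, 3, 5] / [2] / [4]
  Insert 1 (step 6): P = [1, 3, 5] / [2] / [4] / [6];  Q = [1, 3, 5] / [2] / [4] / [6]
Final shape: (3, 1, 1, 1).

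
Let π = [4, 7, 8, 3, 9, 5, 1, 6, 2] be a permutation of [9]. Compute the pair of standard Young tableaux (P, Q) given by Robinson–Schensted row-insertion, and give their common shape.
P = [1, 2, 6, 9] / [3, 5, 8] / [4, 7];  Q = [1, 2, 3, 5] / [4, 6, 8] / [7, 9];  common shape = (4, 3, 2)

Row-insert the values π_1, π_2, … into P one at a time, bumping the leftmost entry strictly greater than the inserted value down to the next row. The recording tableau Q records, in position (i, j), the step at which that cell was added to P.
  Insert 4 (step 1): P = [4];  Q = [1]
  Insert 7 (step 2): P = [4, 7];  Q = [1, 2]
  Insert 8 (step 3): P = [4, 7, 8];  Q = [1, 2, 3]
  Insert 3 (step 4): P = [3, 7, 8] / [4];  Q = [1, 2, 3] / [4]
  Insert 9 (step 5): P = [3, 7, 8, 9] / [4];  Q = [1, 2, 3, 5] / [4]
  Insert 5 (step 6): P = [3, 5, 8, 9] / [4, 7];  Q = [1, 2, 3, 5] / [4, 6]
  Insert 1 (step 7): P = [1, 5, 8, 9] / [3, 7] / [4];  Q = [1, 2, 3, 5] / [4, 6] / [7]
  Insert 6 (step 8): P = [1, 5, 6, 9] / [3, 7, 8] / [4];  Q = [1, 2, 3, 5] / [4, 6, 8] / [7]
  Insert 2 (step 9): P = [1, 2, 6, 9] / [3, 5, 8] / [4, 7];  Q = [1, 2, 3, 5] / [4, 6, 8] / [7, 9]
Final shape: (4, 3, 2).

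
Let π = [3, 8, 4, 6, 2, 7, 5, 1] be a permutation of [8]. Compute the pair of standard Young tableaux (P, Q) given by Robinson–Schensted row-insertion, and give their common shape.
P = [1, 4, 5, 7] / [2, 6] / [3] / [8];  Q = [1, 2, 4, 6] / [3, 7] / [5] / [8];  common shape = (4, 2, 1, 1)

Row-insert the values π_1, π_2, … into P one at a time, bumping the leftmost entry strictly greater than the inserted value down to the next row. The recording tableau Q records, in position (i, j), the step at which that cell was added to P.
  Insert 3 (step 1): P = [3];  Q = [1]
  Insert 8 (step 2): P = [3, 8];  Q = [1, 2]
  Insert 4 (step 3): P = [3, 4] / [8];  Q = [1, 2] / [3]
  Insert 6 (step 4): P = [3, 4, 6] / [8];  Q = [1, 2, 4] / [3]
  Insert 2 (step 5): P = [2, 4, 6] / [3] / [8];  Q = [1, 2, 4] / [3] / [5]
  Insert 7 (step 6): P = [2, 4, 6, 7] / [3] / [8];  Q = [1, 2, 4, 6] / [3] / [5]
  Insert 5 (step 7): P = [2, 4, 5, 7] / [3, 6] / [8];  Q = [1, 2, 4, 6] / [3, 7] / [5]
  Insert 1 (step 8): P = [1, 4, 5, 7] / [2, 6] / [3] / [8];  Q = [1, 2, 4, 6] / [3, 7] / [5] / [8]
Final shape: (4, 2, 1, 1).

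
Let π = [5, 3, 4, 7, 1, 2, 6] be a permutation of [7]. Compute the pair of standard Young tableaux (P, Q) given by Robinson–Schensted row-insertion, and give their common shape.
P = [1, 2, 6] / [3, 4, 7] / [5];  Q = [1, 3, 4] / [2, 6, 7] / [5];  common shape = (3, 3, 1)

Row-insert the values π_1, π_2, … into P one at a time, bumping the leftmost entry strictly greater than the inserted value down to the next row. The recording tableau Q records, in position (i, j), the step at which that cell was added to P.
  Insert 5 (step 1): P = [5];  Q = [1]
  Insert 3 (step 2): P = [3] / [5];  Q = [1] / [2]
  Insert 4 (step 3): P = [3, 4] / [5];  Q = [1, 3] / [2]
  Insert 7 (step 4): P = [3, 4, 7] / [5];  Q = [1, 3, 4] / [2]
  Insert 1 (step 5): P = [1, 4, 7] / [3] / [5];  Q = [1, 3, 4] / [2] / [5]
  Insert 2 (step 6): P = [1, 2, 7] / [3, 4] / [5];  Q = [1, 3, 4] / [2, 6] / [5]
  Insert 6 (step 7): P = [1, 2, 6] / [3, 4, 7] / [5];  Q = [1, 3, 4] / [2, 6, 7] / [5]
Final shape: (3, 3, 1).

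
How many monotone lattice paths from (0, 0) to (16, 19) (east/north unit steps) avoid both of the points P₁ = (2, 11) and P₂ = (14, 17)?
Number of paths = 2452579692

Inclusion–exclusion. Total paths: C(35, 16) = 4059928950. Through P₁: C(13, 2)·C(22, 14) = 24942060. Through P₂: C(31, 14)·C(4, 2) = 1591095150. Since P₁ is strictly southwest of P₂, a monotone path through both must visit P₁ then P₂; paths through both = C(13, 2)·C(18, 12)·C(4, 2) = 8687952. Avoid both = 4059928950 − 24942060 − 1591095150 + 8687952 = 2452579692.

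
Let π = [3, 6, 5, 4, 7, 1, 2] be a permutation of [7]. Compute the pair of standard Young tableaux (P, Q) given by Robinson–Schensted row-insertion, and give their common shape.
P = [1, 2, 7] / [3, 4] / [5] / [6];  Q = [1, 2, 5] / [3, 7] / [4] / [6];  common shape = (3, 2, 1, 1)

Row-insert the values π_1, π_2, … into P one at a time, bumping the leftmost entry strictly greater than the inserted value down to the next row. The recording tableau Q records, in position (i, j), the step at which that cell was added to P.
  Insert 3 (step 1): P = [3];  Q = [1]
  Insert 6 (step 2): P = [3, 6];  Q = [1, 2]
  Insert 5 (step 3): P = [3, 5] / [6];  Q = [1, 2] / [3]
  Insert 4 (step 4): P = [3, 4] / [5] / [6];  Q = [1, 2] / [3] / [4]
  Insert 7 (step 5): P = [3, 4, 7] / [5] / [6];  Q = [1, 2, 5] / [3] / [4]
  Insert 1 (step 6): P = [1, 4, 7] / [3] / [5] / [6];  Q = [1, 2, 5] / [3] / [4] / [6]
  Insert 2 (step 7): P = [1, 2, 7] / [3, 4] / [5] / [6];  Q = [1, 2, 5] / [3, 7] / [4] / [6]
Final shape: (3, 2, 1, 1).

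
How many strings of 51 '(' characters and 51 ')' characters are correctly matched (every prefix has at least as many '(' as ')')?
C_51 = 7684785670514316385230816156

These balanced parentheses are counted by the Catalan number C_n = (1/(n + 1)) · C(2n, n). For n = 51: C_51 = (1/52) · C(102, 51) = 399608854866744452032002440112/52 = 7684785670514316385230816156.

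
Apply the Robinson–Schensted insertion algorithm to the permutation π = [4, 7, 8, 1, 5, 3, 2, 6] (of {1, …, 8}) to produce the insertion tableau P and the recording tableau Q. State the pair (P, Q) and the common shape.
P = [1, 2, 6] / [3, 5, 8] / [4] / [7];  Q = [1, 2, 3] / [4, 5, 8] / [6] / [7];  common shape = (3, 3, 1, 1)

Row-insert the values π_1, π_2, … into P one at a time, bumping the leftmost entry strictly greater than the inserted value down to the next row. The recording tableau Q records, in position (i, j), the step at which that cell was added to P.
  Insert 4 (step 1): P = [4];  Q = [1]
  Insert 7 (step 2): P = [4, 7];  Q = [1, 2]
  Insert 8 (step 3): P = [4, 7, 8];  Q = [1, 2, 3]
  Insert 1 (step 4): P = [1, 7, 8] / [4];  Q = [1, 2, 3] / [4]
  Insert 5 (step 5): P = [1, 5, 8] / [4, 7];  Q = [1, 2, 3] / [4, 5]
  Insert 3 (step 6): P = [1, 3, 8] / [4, 5] / [7];  Q = [1, 2, 3] / [4, 5] / [6]
  Insert 2 (step 7): P = [1, 2, 8] / [3, 5] / [4] / [7];  Q = [1, 2, 3] / [4, 5] / [6] / [7]
  Insert 6 (step 8): P = [1, 2, 6] / [3, 5, 8] / [4] / [7];  Q = [1, 2, 3] / [4, 5, 8] / [6] / [7]
Final shape: (3, 3, 1, 1).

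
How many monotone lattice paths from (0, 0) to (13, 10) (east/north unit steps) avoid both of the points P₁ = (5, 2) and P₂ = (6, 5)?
Number of paths = 574420

Inclusion–exclusion. Total paths: C(23, 13) = 1144066. Through P₁: C(7, 5)·C(16, 8) = 270270. Through P₂: C(11, 6)·C(12, 7) = 365904. Since P₁ is strictly southwest of P₂, a monotone path through both must visit P₁ then P₂; paths through both = C(7, 5)·C(4, 1)·C(12, 7) = 66528. Avoid both = 1144066 − 270270 − 365904 + 66528 = 574420.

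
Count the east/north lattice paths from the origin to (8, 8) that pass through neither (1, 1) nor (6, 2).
Number of paths = 5558

Inclusion–exclusion. Total paths: C(16, 8) = 12870. Through P₁: C(2, 1)·C(14, 7) = 6864. Through P₂: C(8, 6)·C(8, 2) = 784. Since P₁ is strictly southwest of P₂, a monotone path through both must visit P₁ then P₂; paths through both = C(2, 1)·C(6, 5)·C(8, 2) = 336. Avoid both = 12870 − 6864 − 784 + 336 = 5558.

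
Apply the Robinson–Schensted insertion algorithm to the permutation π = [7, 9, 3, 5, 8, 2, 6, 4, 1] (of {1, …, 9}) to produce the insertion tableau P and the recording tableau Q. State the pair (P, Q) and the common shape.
P = [1, 4, 6] / [2, 5] / [3, 8] / [7] / [9];  Q = [1, 2, 5] / [3, 4] / [6, 7] / [8] / [9];  common shape = (3, 2, 2, 1, 1)

Row-insert the values π_1, π_2, … into P one at a time, bumping the leftmost entry strictly greater than the inserted value down to the next row. The recording tableau Q records, in position (i, j), the step at which that cell was added to P.
  Insert 7 (step 1): P = [7];  Q = [1]
  Insert 9 (step 2): P = [7, 9];  Q = [1, 2]
  Insert 3 (step 3): P = [3, 9] / [7];  Q = [1, 2] / [3]
  Insert 5 (step 4): P = [3, 5] / [7, 9];  Q = [1, 2] / [3, 4]
  Insert 8 (step 5): P = [3, 5, 8] / [7, 9];  Q = [1, 2, 5] / [3, 4]
  Insert 2 (step 6): P = [2, 5, 8] / [3, 9] / [7];  Q = [1, 2, 5] / [3, 4] / [6]
  Insert 6 (step 7): P = [2, 5, 6] / [3, 8] / [7, 9];  Q = [1, 2, 5] / [3, 4] / [6, 7]
  Insert 4 (step 8): P = [2, 4, 6] / [3, 5] / [7, 8] / [9];  Q = [1, 2, 5] / [3, 4] / [6, 7] / [8]
  Insert 1 (step 9): P = [1, 4, 6] / [2, 5] / [3, 8] / [7] / [9];  Q = [1, 2, 5] / [3, 4] / [6, 7] / [8] / [9]
Final shape: (3, 2, 2, 1, 1).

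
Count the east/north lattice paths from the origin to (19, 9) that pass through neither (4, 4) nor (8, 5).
Number of paths = 4542615

Inclusion–exclusion. Total paths: C(28, 19) = 6906900. Through P₁: C(8, 4)·C(20, 15) = 1085280. Through P₂: C(13, 8)·C(15, 11) = 1756755. Since P₁ is strictly southwest of P₂, a monotone path through both must visit P₁ then P₂; paths through both = C(8, 4)·C(5, 4)·C(15, 11) = 477750. Avoid both = 6906900 − 1085280 − 1756755 + 477750 = 4542615.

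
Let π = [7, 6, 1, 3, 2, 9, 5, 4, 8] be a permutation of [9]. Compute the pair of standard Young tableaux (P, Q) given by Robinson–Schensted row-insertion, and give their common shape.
P = [1, 2, 4, 8] / [3, 5] / [6, 9] / [7];  Q = [1, 4, 6, 9] / [2, 7] / [3, 8] / [5];  common shape = (4, 2, 2, 1)

Row-insert the values π_1, π_2, … into P one at a time, bumping the leftmost entry strictly greater than the inserted value down to the next row. The recording tableau Q records, in position (i, j), the step at which that cell was added to P.
  Insert 7 (step 1): P = [7];  Q = [1]
  Insert 6 (step 2): P = [6] / [7];  Q = [1] / [2]
  Insert 1 (step 3): P = [1] / [6] / [7];  Q = [1] / [2] / [3]
  Insert 3 (step 4): P = [1, 3] / [6] / [7];  Q = [1, 4] / [2] / [3]
  Insert 2 (step 5): P = [1, 2] / [3] / [6] / [7];  Q = [1, 4] / [2] / [3] / [5]
  Insert 9 (step 6): P = [1, 2, 9] / [3] / [6] / [7];  Q = [1, 4, 6] / [2] / [3] / [5]
  Insert 5 (step 7): P = [1, 2, 5] / [3, 9] / [6] / [7];  Q = [1, 4, 6] / [2, 7] / [3] / [5]
  Insert 4 (step 8): P = [1, 2, 4] / [3, 5] / [6, 9] / [7];  Q = [1, 4, 6] / [2, 7] / [3, 8] / [5]
  Insert 8 (step 9): P = [1, 2, 4, 8] / [3, 5] / [6, 9] / [7];  Q = [1, 4, 6, 9] / [2, 7] / [3, 8] / [5]
Final shape: (4, 2, 2, 1).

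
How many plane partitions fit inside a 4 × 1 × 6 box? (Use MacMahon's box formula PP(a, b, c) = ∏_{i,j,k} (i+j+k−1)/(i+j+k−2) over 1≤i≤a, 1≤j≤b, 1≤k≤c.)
PP(4, 1, 6) = 210

Evaluate the triple product over i = 1..4, j = 1..1, k = 1..6. The factors are (2/1) · (3/2) · (4/3) · (5/4) · (6/5) · (7/6) · (3/2) · (4/3) · … (24 factors total). The numerators and denominators telescope so the product is an integer; carrying out the multiplication exactly gives PP(4, 1, 6) = 210.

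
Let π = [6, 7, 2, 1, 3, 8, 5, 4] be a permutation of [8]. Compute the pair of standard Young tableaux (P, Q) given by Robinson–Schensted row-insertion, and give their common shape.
P = [1, 3, 4] / [2, 5, 8] / [6, 7];  Q = [1, 2, 6] / [3, 5, 7] / [4, 8];  common shape = (3, 3, 2)

Row-insert the values π_1, π_2, … into P one at a time, bumping the leftmost entry strictly greater than the inserted value down to the next row. The recording tableau Q records, in position (i, j), the step at which that cell was added to P.
  Insert 6 (step 1): P = [6];  Q = [1]
  Insert 7 (step 2): P = [6, 7];  Q = [1, 2]
  Insert 2 (step 3): P = [2, 7] / [6];  Q = [1, 2] / [3]
  Insert 1 (step 4): P = [1, 7] / [2] / [6];  Q = [1, 2] / [3] / [4]
  Insert 3 (step 5): P = [1, 3] / [2, 7] / [6];  Q = [1, 2] / [3, 5] / [4]
  Insert 8 (step 6): P = [1, 3, 8] / [2, 7] / [6];  Q = [1, 2, 6] / [3, 5] / [4]
  Insert 5 (step 7): P = [1, 3, 5] / [2, 7, 8] / [6];  Q = [1, 2, 6] / [3, 5, 7] / [4]
  Insert 4 (step 8): P = [1, 3, 4] / [2, 5, 8] / [6, 7];  Q = [1, 2, 6] / [3, 5, 7] / [4, 8]
Final shape: (3, 3, 2).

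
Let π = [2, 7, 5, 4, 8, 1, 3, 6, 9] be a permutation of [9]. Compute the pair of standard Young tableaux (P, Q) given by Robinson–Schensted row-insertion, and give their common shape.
P = [1, 3, 6, 9] / [2, 4, 8] / [5] / [7];  Q = [1, 2, 5, 9] / [3, 7, 8] / [4] / [6];  common shape = (4, 3, 1, 1)

Row-insert the values π_1, π_2, … into P one at a time, bumping the leftmost entry strictly greater than the inserted value down to the next row. The recording tableau Q records, in position (i, j), the step at which that cell was added to P.
  Insert 2 (step 1): P = [2];  Q = [1]
  Insert 7 (step 2): P = [2, 7];  Q = [1, 2]
  Insert 5 (step 3): P = [2, 5] / [7];  Q = [1, 2] / [3]
  Insert 4 (step 4): P = [2, 4] / [5] / [7];  Q = [1, 2] / [3] / [4]
  Insert 8 (step 5): P = [2, 4, 8] / [5] / [7];  Q = [1, 2, 5] / [3] / [4]
  Insert 1 (step 6): P = [1, 4, 8] / [2] / [5] / [7];  Q = [1, 2, 5] / [3] / [4] / [6]
  Insert 3 (step 7): P = [1, 3, 8] / [2, 4] / [5] / [7];  Q = [1, 2, 5] / [3, 7] / [4] / [6]
  Insert 6 (step 8): P = [1, 3, 6] / [2, 4, 8] / [5] / [7];  Q = [1, 2, 5] / [3, 7, 8] / [4] / [6]
  Insert 9 (step 9): P = [1, 3, 6, 9] / [2, 4, 8] / [5] / [7];  Q = [1, 2, 5, 9] / [3, 7, 8] / [4] / [6]
Final shape: (4, 3, 1, 1).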